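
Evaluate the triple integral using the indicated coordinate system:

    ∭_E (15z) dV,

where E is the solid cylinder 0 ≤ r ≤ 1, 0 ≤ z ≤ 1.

In cylindrical coordinates, x = r cos(θ), y = r sin(θ), z = z, and dV = r dr dθ dz.

The integrand becomes 15z, so

    ∭_E (15z) dV = ∫_{0}^{2π} ∫_{0}^{1} ∫_{0}^{1} (15z) · r dz dr dθ.

Inner (z): 15r/2.
Middle (r from 0 to 1): 15/4.
Outer (θ): 15π/2.

Therefore the triple integral equals 15π/2.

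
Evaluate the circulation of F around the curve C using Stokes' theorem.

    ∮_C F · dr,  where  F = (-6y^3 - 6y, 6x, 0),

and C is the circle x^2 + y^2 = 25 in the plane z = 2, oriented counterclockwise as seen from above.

Let S be the flat disk x^2 + y^2 ≤ 25 in the plane z = 2, with upward unit normal n̂ = ẑ. By Stokes' theorem,

    ∮_C F · dr = ∬_S (∇ × F) · n̂ dS = ∬_D (curl F)_z dA,

where D is the disk x^2 + y^2 ≤ 25.

Compute the curl of F = (-6y^3 - 6y, 6x, 0):
    (∇ × F)_x = ∂F_z/∂y - ∂F_y/∂z = 0,
    (∇ × F)_y = ∂F_x/∂z - ∂F_z/∂x = 0,
    (∇ × F)_z = ∂F_y/∂x - ∂F_x/∂y = 18y^2 + 12.

On z = 2, (curl F)_z = 18y^2 + 12.

Convert to polar (x = r cos θ, y = r sin θ, dA = r dr dθ); the integrand becomes 18r^2sin(θ)^2 + 12, so

    ∬_D (curl F)_z dA = ∫_0^{2π} ∫_0^{5} (18r^2sin(θ)^2 + 12) · r dr dθ.

Inner (r from 0 to 5): 5625sin(θ)^2/2 + 150.
Outer (θ from 0 to 2π): 6225π/2.

Therefore ∮_C F · dr = 6225π/2.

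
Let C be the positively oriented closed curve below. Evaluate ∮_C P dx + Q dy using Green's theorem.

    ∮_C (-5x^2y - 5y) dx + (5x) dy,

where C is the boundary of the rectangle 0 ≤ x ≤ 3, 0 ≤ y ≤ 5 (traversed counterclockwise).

Green's theorem converts the closed line integral into a double integral over the enclosed region D:

    ∮_C P dx + Q dy = ∬_D (∂Q/∂x - ∂P/∂y) dA.

Here P = -5x^2y - 5y, Q = 5x, so

    ∂Q/∂x = 5,    ∂P/∂y = -5x^2 - 5,
    ∂Q/∂x - ∂P/∂y = 5x^2 + 10.

D is the region 0 ≤ x ≤ 3, 0 ≤ y ≤ 5. Evaluating the double integral:

    ∬_D (5x^2 + 10) dA = ∫_0^{3} ∫_0^{5} (5x^2 + 10) dy dx.

Inner (y from 0 to 5): 25x^2 + 50.
Outer (x from 0 to 3): 375.

Therefore ∮_C P dx + Q dy = 375.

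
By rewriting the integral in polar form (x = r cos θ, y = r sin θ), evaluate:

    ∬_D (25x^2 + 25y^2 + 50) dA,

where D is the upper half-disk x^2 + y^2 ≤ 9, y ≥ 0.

The region D is 0 ≤ r ≤ 3, 0 ≤ θ ≤ π in polar coordinates, where x = r cos(θ), y = r sin(θ), and dA = r dr dθ.

Under the substitution, the integrand becomes 25r^2 + 50, so

    ∬_D (25x^2 + 25y^2 + 50) dA = ∫_{0}^{π} ∫_{0}^{3} (25r^2 + 50) · r dr dθ.

Inner integral (in r): ∫_{0}^{3} (25r^2 + 50) · r dr = 2925/4.

Outer integral (in θ): ∫_{0}^{π} (2925/4) dθ = 2925π/4.

Therefore ∬_D (25x^2 + 25y^2 + 50) dA = 2925π/4.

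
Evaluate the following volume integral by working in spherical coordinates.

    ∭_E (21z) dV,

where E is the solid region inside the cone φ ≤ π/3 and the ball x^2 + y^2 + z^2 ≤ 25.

In spherical coordinates, x = ρ sin(φ) cos(θ), y = ρ sin(φ) sin(θ), z = ρ cos(φ), and dV = ρ^2 sin(φ) dρ dφ dθ.

The integrand becomes 21ρ cos(φ), so

    ∭_E (21z) dV = ∫_{0}^{2π} ∫_{0}^{π/3} ∫_{0}^{5} (21ρ cos(φ)) · ρ^2 sin(φ) dρ dφ dθ.

Inner (ρ): 13125sin(2φ)/8.
Middle (φ): 39375/32.
Outer (θ): 39375π/16.

Therefore the triple integral equals 39375π/16.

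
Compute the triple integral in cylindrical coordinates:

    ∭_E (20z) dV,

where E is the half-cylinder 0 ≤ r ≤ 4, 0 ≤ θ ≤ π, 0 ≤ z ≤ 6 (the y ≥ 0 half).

In cylindrical coordinates, x = r cos(θ), y = r sin(θ), z = z, and dV = r dr dθ dz.

The integrand becomes 20z, so

    ∭_E (20z) dV = ∫_{0}^{π} ∫_{0}^{4} ∫_{0}^{6} (20z) · r dz dr dθ.

Inner (z): 360r.
Middle (r from 0 to 4): 2880.
Outer (θ): 2880π.

Therefore the triple integral equals 2880π.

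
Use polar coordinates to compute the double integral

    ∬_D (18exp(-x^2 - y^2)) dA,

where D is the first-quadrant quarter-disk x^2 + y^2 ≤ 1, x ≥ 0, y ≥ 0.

The region D is 0 ≤ r ≤ 1, 0 ≤ θ ≤ π/2 in polar coordinates, where x = r cos(θ), y = r sin(θ), and dA = r dr dθ.

Under the substitution, the integrand becomes 18exp(-r^2), so

    ∬_D (18exp(-x^2 - y^2)) dA = ∫_{0}^{π/2} ∫_{0}^{1} (18exp(-r^2)) · r dr dθ.

Inner integral (in r): ∫_{0}^{1} (18exp(-r^2)) · r dr = 9 - 9exp(-1).

Outer integral (in θ): ∫_{0}^{π/2} (9 - 9exp(-1)) dθ = -9π (1 - e)exp(-1)/2.

Therefore ∬_D (18exp(-x^2 - y^2)) dA = -9π (1 - e)exp(-1)/2.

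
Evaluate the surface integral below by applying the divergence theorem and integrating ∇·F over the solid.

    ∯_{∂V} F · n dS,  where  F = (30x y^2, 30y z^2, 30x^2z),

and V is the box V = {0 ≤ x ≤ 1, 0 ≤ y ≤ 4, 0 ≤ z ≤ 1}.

By the divergence theorem,

    ∯_{∂V} F · n dS = ∭_V (∇ · F) dV.

Compute the divergence:
    ∇ · F = ∂F_x/∂x + ∂F_y/∂y + ∂F_z/∂z = 30y^2 + 30z^2 + 30x^2 = 30x^2 + 30y^2 + 30z^2.

V is a rectangular box, so dV = dx dy dz with 0 ≤ x ≤ 1, 0 ≤ y ≤ 4, 0 ≤ z ≤ 1.

Integrate (30x^2 + 30y^2 + 30z^2) over V as an iterated integral:

    ∭_V (∇·F) dV = ∫_0^{1} ∫_0^{4} ∫_0^{1} (30x^2 + 30y^2 + 30z^2) dz dy dx.

Inner (z from 0 to 1): 30x^2 + 30y^2 + 10.
Middle (y from 0 to 4): 120x^2 + 680.
Outer (x from 0 to 1): 720.

Therefore ∯_{∂V} F · n dS = 720.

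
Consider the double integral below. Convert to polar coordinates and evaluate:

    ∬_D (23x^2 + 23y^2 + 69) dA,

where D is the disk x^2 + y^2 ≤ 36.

The region D is 0 ≤ r ≤ 6, 0 ≤ θ ≤ 2π in polar coordinates, where x = r cos(θ), y = r sin(θ), and dA = r dr dθ.

Under the substitution, the integrand becomes 23r^2 + 69, so

    ∬_D (23x^2 + 23y^2 + 69) dA = ∫_{0}^{2π} ∫_{0}^{6} (23r^2 + 69) · r dr dθ.

Inner integral (in r): ∫_{0}^{6} (23r^2 + 69) · r dr = 8694.

Outer integral (in θ): ∫_{0}^{2π} (8694) dθ = 17388π.

Therefore ∬_D (23x^2 + 23y^2 + 69) dA = 17388π.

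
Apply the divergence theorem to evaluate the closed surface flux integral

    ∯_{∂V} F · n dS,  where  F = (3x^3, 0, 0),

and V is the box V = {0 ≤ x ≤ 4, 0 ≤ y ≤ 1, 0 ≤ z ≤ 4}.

By the divergence theorem,

    ∯_{∂V} F · n dS = ∭_V (∇ · F) dV.

Compute the divergence:
    ∇ · F = ∂F_x/∂x + ∂F_y/∂y + ∂F_z/∂z = 9x^2 + 0 + 0 = 9x^2.

V is a rectangular box, so dV = dx dy dz with 0 ≤ x ≤ 4, 0 ≤ y ≤ 1, 0 ≤ z ≤ 4.

Integrate (9x^2) over V as an iterated integral:

    ∭_V (∇·F) dV = ∫_0^{4} ∫_0^{1} ∫_0^{4} (9x^2) dz dy dx.

Inner (z from 0 to 4): 36x^2.
Middle (y from 0 to 1): 36x^2.
Outer (x from 0 to 4): 768.

Therefore ∯_{∂V} F · n dS = 768.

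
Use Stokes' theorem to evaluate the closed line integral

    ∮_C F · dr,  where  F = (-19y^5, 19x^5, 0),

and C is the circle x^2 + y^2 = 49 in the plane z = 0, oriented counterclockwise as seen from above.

Let S be the flat disk x^2 + y^2 ≤ 49 in the plane z = 0, with upward unit normal n̂ = ẑ. By Stokes' theorem,

    ∮_C F · dr = ∬_S (∇ × F) · n̂ dS = ∬_D (curl F)_z dA,

where D is the disk x^2 + y^2 ≤ 49.

Compute the curl of F = (-19y^5, 19x^5, 0):
    (∇ × F)_x = ∂F_z/∂y - ∂F_y/∂z = 0,
    (∇ × F)_y = ∂F_x/∂z - ∂F_z/∂x = 0,
    (∇ × F)_z = ∂F_y/∂x - ∂F_x/∂y = 95x^4 + 95y^4.

On z = 0, (curl F)_z = 95x^4 + 95y^4.

Convert to polar (x = r cos θ, y = r sin θ, dA = r dr dθ); the integrand becomes 95r^4(sin(θ)^4 + cos(θ)^4), so

    ∬_D (curl F)_z dA = ∫_0^{2π} ∫_0^{7} (95r^4(sin(θ)^4 + cos(θ)^4)) · r dr dθ.

Inner (r from 0 to 7): 11176655sin(θ)^4/6 + 11176655cos(θ)^4/6.
Outer (θ from 0 to 2π): 11176655π/4.

Therefore ∮_C F · dr = 11176655π/4.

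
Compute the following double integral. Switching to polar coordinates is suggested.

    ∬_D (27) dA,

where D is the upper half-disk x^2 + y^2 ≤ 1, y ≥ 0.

The region D is 0 ≤ r ≤ 1, 0 ≤ θ ≤ π in polar coordinates, where x = r cos(θ), y = r sin(θ), and dA = r dr dθ.

Under the substitution, the integrand becomes 27, so

    ∬_D (27) dA = ∫_{0}^{π} ∫_{0}^{1} (27) · r dr dθ.

Inner integral (in r): ∫_{0}^{1} (27) · r dr = 27/2.

Outer integral (in θ): ∫_{0}^{π} (27/2) dθ = 27π/2.

Therefore ∬_D (27) dA = 27π/2.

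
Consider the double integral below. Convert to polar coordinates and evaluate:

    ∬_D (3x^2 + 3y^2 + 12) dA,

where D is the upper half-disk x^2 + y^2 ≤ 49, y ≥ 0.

The region D is 0 ≤ r ≤ 7, 0 ≤ θ ≤ π in polar coordinates, where x = r cos(θ), y = r sin(θ), and dA = r dr dθ.

Under the substitution, the integrand becomes 3r^2 + 12, so

    ∬_D (3x^2 + 3y^2 + 12) dA = ∫_{0}^{π} ∫_{0}^{7} (3r^2 + 12) · r dr dθ.

Inner integral (in r): ∫_{0}^{7} (3r^2 + 12) · r dr = 8379/4.

Outer integral (in θ): ∫_{0}^{π} (8379/4) dθ = 8379π/4.

Therefore ∬_D (3x^2 + 3y^2 + 12) dA = 8379π/4.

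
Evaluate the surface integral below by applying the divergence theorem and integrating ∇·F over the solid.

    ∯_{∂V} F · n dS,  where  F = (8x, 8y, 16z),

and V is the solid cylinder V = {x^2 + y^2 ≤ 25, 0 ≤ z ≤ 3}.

By the divergence theorem,

    ∯_{∂V} F · n dS = ∭_V (∇ · F) dV.

Compute the divergence:
    ∇ · F = ∂F_x/∂x + ∂F_y/∂y + ∂F_z/∂z = 8 + 8 + 16 = 32.

In cylindrical coordinates, x = r cos(θ), y = r sin(θ), z = z, dV = r dr dθ dz, with 0 ≤ r ≤ 5, 0 ≤ θ ≤ 2π, 0 ≤ z ≤ 3.

The integrand, after substitution and multiplying by the volume element, becomes (32) · r, so

    ∭_V (∇·F) dV = ∫_0^{2π} ∫_0^{5} ∫_0^{3} (32) · r dz dr dθ.

Inner (z from 0 to 3): 96r.
Middle (r from 0 to 5): 1200.
Outer (θ from 0 to 2π): 2400π.

Therefore ∯_{∂V} F · n dS = 2400π.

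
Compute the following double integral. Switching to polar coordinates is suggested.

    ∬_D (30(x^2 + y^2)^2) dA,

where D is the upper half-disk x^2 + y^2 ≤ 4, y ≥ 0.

The region D is 0 ≤ r ≤ 2, 0 ≤ θ ≤ π in polar coordinates, where x = r cos(θ), y = r sin(θ), and dA = r dr dθ.

Under the substitution, the integrand becomes 30r^4, so

    ∬_D (30(x^2 + y^2)^2) dA = ∫_{0}^{π} ∫_{0}^{2} (30r^4) · r dr dθ.

Inner integral (in r): ∫_{0}^{2} (30r^4) · r dr = 320.

Outer integral (in θ): ∫_{0}^{π} (320) dθ = 320π.

Therefore ∬_D (30(x^2 + y^2)^2) dA = 320π.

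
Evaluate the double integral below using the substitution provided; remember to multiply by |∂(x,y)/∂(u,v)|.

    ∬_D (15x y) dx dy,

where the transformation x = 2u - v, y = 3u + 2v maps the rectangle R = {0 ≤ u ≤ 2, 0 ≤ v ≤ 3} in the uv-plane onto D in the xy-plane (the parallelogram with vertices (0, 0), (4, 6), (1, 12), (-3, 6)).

Compute the Jacobian determinant of (x, y) with respect to (u, v):

    ∂(x,y)/∂(u,v) = | 2  -1 | = (2)(2) - (-1)(3) = 7.
                   | 3  2 |

Its absolute value is |J| = 7 (the area scaling factor).

Substituting x = 2u - v, y = 3u + 2v into the integrand,

    15x y → 90u^2 + 15u v - 30v^2,

so the integral becomes

    ∬_R (90u^2 + 15u v - 30v^2) · |J| du dv = ∫_0^2 ∫_0^3 (630u^2 + 105u v - 210v^2) dv du.

Inner (v): 1890u^2 + 945u/2 - 1890.
Outer (u): 2205.

Therefore ∬_D (15x y) dx dy = 2205.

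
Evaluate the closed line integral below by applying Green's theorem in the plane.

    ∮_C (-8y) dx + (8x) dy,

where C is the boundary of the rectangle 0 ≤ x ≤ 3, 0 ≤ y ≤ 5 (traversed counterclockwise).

Green's theorem converts the closed line integral into a double integral over the enclosed region D:

    ∮_C P dx + Q dy = ∬_D (∂Q/∂x - ∂P/∂y) dA.

Here P = -8y, Q = 8x, so

    ∂Q/∂x = 8,    ∂P/∂y = -8,
    ∂Q/∂x - ∂P/∂y = 16.

D is the region 0 ≤ x ≤ 3, 0 ≤ y ≤ 5. Evaluating the double integral:

    ∬_D (16) dA = ∫_0^{3} ∫_0^{5} (16) dy dx.

Inner (y from 0 to 5): 80.
Outer (x from 0 to 3): 240.

Therefore ∮_C P dx + Q dy = 240.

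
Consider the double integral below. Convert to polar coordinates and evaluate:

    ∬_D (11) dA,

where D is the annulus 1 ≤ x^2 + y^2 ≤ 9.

The region D is 1 ≤ r ≤ 3, 0 ≤ θ ≤ 2π in polar coordinates, where x = r cos(θ), y = r sin(θ), and dA = r dr dθ.

Under the substitution, the integrand becomes 11, so

    ∬_D (11) dA = ∫_{0}^{2π} ∫_{1}^{3} (11) · r dr dθ.

Inner integral (in r): ∫_{1}^{3} (11) · r dr = 44.

Outer integral (in θ): ∫_{0}^{2π} (44) dθ = 88π.

Therefore ∬_D (11) dA = 88π.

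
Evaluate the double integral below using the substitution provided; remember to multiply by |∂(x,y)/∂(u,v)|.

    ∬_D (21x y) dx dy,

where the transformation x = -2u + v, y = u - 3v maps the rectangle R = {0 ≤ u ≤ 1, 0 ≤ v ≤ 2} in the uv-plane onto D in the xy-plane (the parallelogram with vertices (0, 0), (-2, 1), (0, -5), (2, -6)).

Compute the Jacobian determinant of (x, y) with respect to (u, v):

    ∂(x,y)/∂(u,v) = | -2  1 | = (-2)(-3) - (1)(1) = 5.
                   | 1  -3 |

Its absolute value is |J| = 5 (the area scaling factor).

Substituting x = -2u + v, y = u - 3v into the integrand,

    21x y → -42u^2 + 147u v - 63v^2,

so the integral becomes

    ∬_R (-42u^2 + 147u v - 63v^2) · |J| du dv = ∫_0^1 ∫_0^2 (-210u^2 + 735u v - 315v^2) dv du.

Inner (v): -420u^2 + 1470u - 840.
Outer (u): -245.

Therefore ∬_D (21x y) dx dy = -245.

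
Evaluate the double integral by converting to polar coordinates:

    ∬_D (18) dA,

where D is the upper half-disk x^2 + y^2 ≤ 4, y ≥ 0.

The region D is 0 ≤ r ≤ 2, 0 ≤ θ ≤ π in polar coordinates, where x = r cos(θ), y = r sin(θ), and dA = r dr dθ.

Under the substitution, the integrand becomes 18, so

    ∬_D (18) dA = ∫_{0}^{π} ∫_{0}^{2} (18) · r dr dθ.

Inner integral (in r): ∫_{0}^{2} (18) · r dr = 36.

Outer integral (in θ): ∫_{0}^{π} (36) dθ = 36π.

Therefore ∬_D (18) dA = 36π.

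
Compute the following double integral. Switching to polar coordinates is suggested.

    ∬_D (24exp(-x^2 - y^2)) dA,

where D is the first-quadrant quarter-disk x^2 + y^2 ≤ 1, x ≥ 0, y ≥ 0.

The region D is 0 ≤ r ≤ 1, 0 ≤ θ ≤ π/2 in polar coordinates, where x = r cos(θ), y = r sin(θ), and dA = r dr dθ.

Under the substitution, the integrand becomes 24exp(-r^2), so

    ∬_D (24exp(-x^2 - y^2)) dA = ∫_{0}^{π/2} ∫_{0}^{1} (24exp(-r^2)) · r dr dθ.

Inner integral (in r): ∫_{0}^{1} (24exp(-r^2)) · r dr = 12 - 12exp(-1).

Outer integral (in θ): ∫_{0}^{π/2} (12 - 12exp(-1)) dθ = -6π exp(-1) + 6π.

Therefore ∬_D (24exp(-x^2 - y^2)) dA = -6π exp(-1) + 6π.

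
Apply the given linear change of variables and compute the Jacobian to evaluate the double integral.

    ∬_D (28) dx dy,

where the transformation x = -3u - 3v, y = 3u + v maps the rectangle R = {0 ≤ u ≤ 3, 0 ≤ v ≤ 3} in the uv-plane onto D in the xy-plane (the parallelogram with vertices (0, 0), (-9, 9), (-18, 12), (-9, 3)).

Compute the Jacobian determinant of (x, y) with respect to (u, v):

    ∂(x,y)/∂(u,v) = | -3  -3 | = (-3)(1) - (-3)(3) = 6.
                   | 3  1 |

Its absolute value is |J| = 6 (the area scaling factor).

Substituting x = -3u - 3v, y = 3u + v into the integrand,

    28 → 28,

so the integral becomes

    ∬_R (28) · |J| du dv = ∫_0^3 ∫_0^3 (168) dv du.

Inner (v): 504.
Outer (u): 1512.

Therefore ∬_D (28) dx dy = 1512.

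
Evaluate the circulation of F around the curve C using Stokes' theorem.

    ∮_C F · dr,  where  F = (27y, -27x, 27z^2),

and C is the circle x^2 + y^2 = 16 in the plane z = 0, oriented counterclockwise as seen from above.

Let S be the flat disk x^2 + y^2 ≤ 16 in the plane z = 0, with upward unit normal n̂ = ẑ. By Stokes' theorem,

    ∮_C F · dr = ∬_S (∇ × F) · n̂ dS = ∬_D (curl F)_z dA,

where D is the disk x^2 + y^2 ≤ 16.

Compute the curl of F = (27y, -27x, 27z^2):
    (∇ × F)_x = ∂F_z/∂y - ∂F_y/∂z = 0,
    (∇ × F)_y = ∂F_x/∂z - ∂F_z/∂x = 0,
    (∇ × F)_z = ∂F_y/∂x - ∂F_x/∂y = -54.

On z = 0, (curl F)_z = -54.

Convert to polar (x = r cos θ, y = r sin θ, dA = r dr dθ); the integrand becomes -54, so

    ∬_D (curl F)_z dA = ∫_0^{2π} ∫_0^{4} (-54) · r dr dθ.

Inner (r from 0 to 4): -432.
Outer (θ from 0 to 2π): -864π.

Therefore ∮_C F · dr = -864π.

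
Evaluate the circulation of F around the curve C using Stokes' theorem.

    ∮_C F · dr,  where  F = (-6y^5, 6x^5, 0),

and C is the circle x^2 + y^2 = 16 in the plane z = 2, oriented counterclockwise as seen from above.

Let S be the flat disk x^2 + y^2 ≤ 16 in the plane z = 2, with upward unit normal n̂ = ẑ. By Stokes' theorem,

    ∮_C F · dr = ∬_S (∇ × F) · n̂ dS = ∬_D (curl F)_z dA,

where D is the disk x^2 + y^2 ≤ 16.

Compute the curl of F = (-6y^5, 6x^5, 0):
    (∇ × F)_x = ∂F_z/∂y - ∂F_y/∂z = 0,
    (∇ × F)_y = ∂F_x/∂z - ∂F_z/∂x = 0,
    (∇ × F)_z = ∂F_y/∂x - ∂F_x/∂y = 30x^4 + 30y^4.

On z = 2, (curl F)_z = 30x^4 + 30y^4.

Convert to polar (x = r cos θ, y = r sin θ, dA = r dr dθ); the integrand becomes 30r^4(sin(θ)^4 + cos(θ)^4), so

    ∬_D (curl F)_z dA = ∫_0^{2π} ∫_0^{4} (30r^4(sin(θ)^4 + cos(θ)^4)) · r dr dθ.

Inner (r from 0 to 4): 20480sin(θ)^4 + 20480cos(θ)^4.
Outer (θ from 0 to 2π): 30720π.

Therefore ∮_C F · dr = 30720π.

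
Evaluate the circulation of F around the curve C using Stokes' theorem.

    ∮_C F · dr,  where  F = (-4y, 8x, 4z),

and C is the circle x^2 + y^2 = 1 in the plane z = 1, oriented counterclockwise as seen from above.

Let S be the flat disk x^2 + y^2 ≤ 1 in the plane z = 1, with upward unit normal n̂ = ẑ. By Stokes' theorem,

    ∮_C F · dr = ∬_S (∇ × F) · n̂ dS = ∬_D (curl F)_z dA,

where D is the disk x^2 + y^2 ≤ 1.

Compute the curl of F = (-4y, 8x, 4z):
    (∇ × F)_x = ∂F_z/∂y - ∂F_y/∂z = 0,
    (∇ × F)_y = ∂F_x/∂z - ∂F_z/∂x = 0,
    (∇ × F)_z = ∂F_y/∂x - ∂F_x/∂y = 12.

On z = 1, (curl F)_z = 12.

Convert to polar (x = r cos θ, y = r sin θ, dA = r dr dθ); the integrand becomes 12, so

    ∬_D (curl F)_z dA = ∫_0^{2π} ∫_0^{1} (12) · r dr dθ.

Inner (r from 0 to 1): 6.
Outer (θ from 0 to 2π): 12π.

Therefore ∮_C F · dr = 12π.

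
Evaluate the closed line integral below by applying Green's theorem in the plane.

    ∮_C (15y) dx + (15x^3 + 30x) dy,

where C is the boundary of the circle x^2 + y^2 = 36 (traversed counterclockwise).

Green's theorem converts the closed line integral into a double integral over the enclosed region D:

    ∮_C P dx + Q dy = ∬_D (∂Q/∂x - ∂P/∂y) dA.

Here P = 15y, Q = 15x^3 + 30x, so

    ∂Q/∂x = 45x^2 + 30,    ∂P/∂y = 15,
    ∂Q/∂x - ∂P/∂y = 45x^2 + 15.

D is the region x^2 + y^2 ≤ 36. Evaluating the double integral:

In polar coordinates (x = r cos θ, y = r sin θ, dA = r dr dθ) the integrand becomes 45r^2cos(θ)^2 + 15, so

    ∬_D (45x^2 + 15) dA = ∫_0^{2π} ∫_0^{6} (45r^2cos(θ)^2 + 15) · r dr dθ.

Inner (r from 0 to 6): 14580cos(θ)^2 + 270.
Outer (θ from 0 to 2π): 15120π.

Therefore ∮_C P dx + Q dy = 15120π.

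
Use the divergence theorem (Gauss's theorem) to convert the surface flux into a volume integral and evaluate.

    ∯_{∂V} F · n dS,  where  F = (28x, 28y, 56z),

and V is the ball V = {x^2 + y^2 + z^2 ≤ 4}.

By the divergence theorem,

    ∯_{∂V} F · n dS = ∭_V (∇ · F) dV.

Compute the divergence:
    ∇ · F = ∂F_x/∂x + ∂F_y/∂y + ∂F_z/∂z = 28 + 28 + 56 = 112.

In spherical coordinates, x = ρ sin(φ) cos(θ), y = ρ sin(φ) sin(θ), z = ρ cos(φ), dV = ρ^2 sin(φ) dρ dφ dθ, with 0 ≤ ρ ≤ 2, 0 ≤ φ ≤ π, 0 ≤ θ ≤ 2π.

The integrand, after substitution and multiplying by the volume element, becomes (112) · ρ^2 sin(φ), so

    ∭_V (∇·F) dV = ∫_0^{2π} ∫_0^{π} ∫_0^{2} (112) · ρ^2 sin(φ) dρ dφ dθ.

Inner (ρ from 0 to 2): 896sin(φ)/3.
Middle (φ from 0 to π): 1792/3.
Outer (θ from 0 to 2π): 3584π/3.

Therefore ∯_{∂V} F · n dS = 3584π/3.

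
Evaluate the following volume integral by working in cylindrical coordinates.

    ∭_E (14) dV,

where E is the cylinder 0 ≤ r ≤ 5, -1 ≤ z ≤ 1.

In cylindrical coordinates, x = r cos(θ), y = r sin(θ), z = z, and dV = r dr dθ dz.

The integrand becomes 14, so

    ∭_E (14) dV = ∫_{0}^{2π} ∫_{0}^{5} ∫_{-1}^{1} (14) · r dz dr dθ.

Inner (z): 28r.
Middle (r from 0 to 5): 350.
Outer (θ): 700π.

Therefore the triple integral equals 700π.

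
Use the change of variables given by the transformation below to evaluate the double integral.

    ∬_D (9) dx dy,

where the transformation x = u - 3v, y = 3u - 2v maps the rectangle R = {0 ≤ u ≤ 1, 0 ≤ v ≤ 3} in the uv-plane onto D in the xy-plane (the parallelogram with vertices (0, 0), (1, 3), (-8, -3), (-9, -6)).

Compute the Jacobian determinant of (x, y) with respect to (u, v):

    ∂(x,y)/∂(u,v) = | 1  -3 | = (1)(-2) - (-3)(3) = 7.
                   | 3  -2 |

Its absolute value is |J| = 7 (the area scaling factor).

Substituting x = u - 3v, y = 3u - 2v into the integrand,

    9 → 9,

so the integral becomes

    ∬_R (9) · |J| du dv = ∫_0^1 ∫_0^3 (63) dv du.

Inner (v): 189.
Outer (u): 189.

Therefore ∬_D (9) dx dy = 189.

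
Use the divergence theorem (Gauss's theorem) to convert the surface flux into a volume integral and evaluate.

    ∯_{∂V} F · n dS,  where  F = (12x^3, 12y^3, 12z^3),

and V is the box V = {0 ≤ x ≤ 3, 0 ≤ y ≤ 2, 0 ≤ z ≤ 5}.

By the divergence theorem,

    ∯_{∂V} F · n dS = ∭_V (∇ · F) dV.

Compute the divergence:
    ∇ · F = ∂F_x/∂x + ∂F_y/∂y + ∂F_z/∂z = 36x^2 + 36y^2 + 36z^2.

V is a rectangular box, so dV = dx dy dz with 0 ≤ x ≤ 3, 0 ≤ y ≤ 2, 0 ≤ z ≤ 5.

Integrate (36x^2 + 36y^2 + 36z^2) over V as an iterated integral:

    ∭_V (∇·F) dV = ∫_0^{3} ∫_0^{2} ∫_0^{5} (36x^2 + 36y^2 + 36z^2) dz dy dx.

Inner (z from 0 to 5): 180x^2 + 180y^2 + 1500.
Middle (y from 0 to 2): 360x^2 + 3480.
Outer (x from 0 to 3): 13680.

Therefore ∯_{∂V} F · n dS = 13680.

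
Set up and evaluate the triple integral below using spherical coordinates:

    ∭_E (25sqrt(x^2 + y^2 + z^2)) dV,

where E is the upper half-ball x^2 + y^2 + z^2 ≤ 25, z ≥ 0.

In spherical coordinates, x = ρ sin(φ) cos(θ), y = ρ sin(φ) sin(θ), z = ρ cos(φ), and dV = ρ^2 sin(φ) dρ dφ dθ.

The integrand becomes 25ρ, so

    ∭_E (25sqrt(x^2 + y^2 + z^2)) dV = ∫_{0}^{2π} ∫_{0}^{π/2} ∫_{0}^{5} (25ρ) · ρ^2 sin(φ) dρ dφ dθ.

Inner (ρ): 15625sin(φ)/4.
Middle (φ): 15625/4.
Outer (θ): 15625π/2.

Therefore the triple integral equals 15625π/2.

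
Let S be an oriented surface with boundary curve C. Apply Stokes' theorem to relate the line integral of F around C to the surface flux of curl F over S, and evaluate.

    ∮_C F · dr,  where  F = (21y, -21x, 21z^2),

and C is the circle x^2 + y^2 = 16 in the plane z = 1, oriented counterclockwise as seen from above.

Let S be the flat disk x^2 + y^2 ≤ 16 in the plane z = 1, with upward unit normal n̂ = ẑ. By Stokes' theorem,

    ∮_C F · dr = ∬_S (∇ × F) · n̂ dS = ∬_D (curl F)_z dA,

where D is the disk x^2 + y^2 ≤ 16.

Compute the curl of F = (21y, -21x, 21z^2):
    (∇ × F)_x = ∂F_z/∂y - ∂F_y/∂z = 0,
    (∇ × F)_y = ∂F_x/∂z - ∂F_z/∂x = 0,
    (∇ × F)_z = ∂F_y/∂x - ∂F_x/∂y = -42.

On z = 1, (curl F)_z = -42.

Convert to polar (x = r cos θ, y = r sin θ, dA = r dr dθ); the integrand becomes -42, so

    ∬_D (curl F)_z dA = ∫_0^{2π} ∫_0^{4} (-42) · r dr dθ.

Inner (r from 0 to 4): -336.
Outer (θ from 0 to 2π): -672π.

Therefore ∮_C F · dr = -672π.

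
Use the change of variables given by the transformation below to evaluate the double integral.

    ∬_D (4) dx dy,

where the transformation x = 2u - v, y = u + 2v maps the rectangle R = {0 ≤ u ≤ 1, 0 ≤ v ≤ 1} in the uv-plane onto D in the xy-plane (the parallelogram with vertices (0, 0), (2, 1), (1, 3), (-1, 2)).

Compute the Jacobian determinant of (x, y) with respect to (u, v):

    ∂(x,y)/∂(u,v) = | 2  -1 | = (2)(2) - (-1)(1) = 5.
                   | 1  2 |

Its absolute value is |J| = 5 (the area scaling factor).

Substituting x = 2u - v, y = u + 2v into the integrand,

    4 → 4,

so the integral becomes

    ∬_R (4) · |J| du dv = ∫_0^1 ∫_0^1 (20) dv du.

Inner (v): 20.
Outer (u): 20.

Therefore ∬_D (4) dx dy = 20.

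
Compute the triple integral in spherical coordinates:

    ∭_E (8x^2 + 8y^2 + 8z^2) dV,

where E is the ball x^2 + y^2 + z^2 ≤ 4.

In spherical coordinates, x = ρ sin(φ) cos(θ), y = ρ sin(φ) sin(θ), z = ρ cos(φ), and dV = ρ^2 sin(φ) dρ dφ dθ.

The integrand becomes 8ρ^2, so

    ∭_E (8x^2 + 8y^2 + 8z^2) dV = ∫_{0}^{2π} ∫_{0}^{π} ∫_{0}^{2} (8ρ^2) · ρ^2 sin(φ) dρ dφ dθ.

Inner (ρ): 256sin(φ)/5.
Middle (φ): 512/5.
Outer (θ): 1024π/5.

Therefore the triple integral equals 1024π/5.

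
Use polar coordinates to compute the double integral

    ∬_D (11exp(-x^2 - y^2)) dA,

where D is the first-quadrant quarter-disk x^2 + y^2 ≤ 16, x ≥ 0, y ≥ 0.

The region D is 0 ≤ r ≤ 4, 0 ≤ θ ≤ π/2 in polar coordinates, where x = r cos(θ), y = r sin(θ), and dA = r dr dθ.

Under the substitution, the integrand becomes 11exp(-r^2), so

    ∬_D (11exp(-x^2 - y^2)) dA = ∫_{0}^{π/2} ∫_{0}^{4} (11exp(-r^2)) · r dr dθ.

Inner integral (in r): ∫_{0}^{4} (11exp(-r^2)) · r dr = 11/2 - 11exp(-16)/2.

Outer integral (in θ): ∫_{0}^{π/2} (11/2 - 11exp(-16)/2) dθ = -11π (1 - exp(16))exp(-16)/4.

Therefore ∬_D (11exp(-x^2 - y^2)) dA = -11π (1 - exp(16))exp(-16)/4.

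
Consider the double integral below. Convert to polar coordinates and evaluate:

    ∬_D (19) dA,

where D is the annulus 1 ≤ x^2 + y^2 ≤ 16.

The region D is 1 ≤ r ≤ 4, 0 ≤ θ ≤ 2π in polar coordinates, where x = r cos(θ), y = r sin(θ), and dA = r dr dθ.

Under the substitution, the integrand becomes 19, so

    ∬_D (19) dA = ∫_{0}^{2π} ∫_{1}^{4} (19) · r dr dθ.

Inner integral (in r): ∫_{1}^{4} (19) · r dr = 285/2.

Outer integral (in θ): ∫_{0}^{2π} (285/2) dθ = 285π.

Therefore ∬_D (19) dA = 285π.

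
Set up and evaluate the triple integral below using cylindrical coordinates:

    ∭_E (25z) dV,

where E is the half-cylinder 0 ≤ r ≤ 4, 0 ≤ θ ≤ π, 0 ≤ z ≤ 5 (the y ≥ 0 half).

In cylindrical coordinates, x = r cos(θ), y = r sin(θ), z = z, and dV = r dr dθ dz.

The integrand becomes 25z, so

    ∭_E (25z) dV = ∫_{0}^{π} ∫_{0}^{4} ∫_{0}^{5} (25z) · r dz dr dθ.

Inner (z): 625r/2.
Middle (r from 0 to 4): 2500.
Outer (θ): 2500π.

Therefore the triple integral equals 2500π.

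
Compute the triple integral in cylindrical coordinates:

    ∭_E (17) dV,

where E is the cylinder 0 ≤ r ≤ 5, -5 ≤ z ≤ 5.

In cylindrical coordinates, x = r cos(θ), y = r sin(θ), z = z, and dV = r dr dθ dz.

The integrand becomes 17, so

    ∭_E (17) dV = ∫_{0}^{2π} ∫_{0}^{5} ∫_{-5}^{5} (17) · r dz dr dθ.

Inner (z): 170r.
Middle (r from 0 to 5): 2125.
Outer (θ): 4250π.

Therefore the triple integral equals 4250π.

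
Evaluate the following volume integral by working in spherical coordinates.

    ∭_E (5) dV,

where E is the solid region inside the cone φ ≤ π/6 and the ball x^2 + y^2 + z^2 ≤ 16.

In spherical coordinates, x = ρ sin(φ) cos(θ), y = ρ sin(φ) sin(θ), z = ρ cos(φ), and dV = ρ^2 sin(φ) dρ dφ dθ.

The integrand becomes 5, so

    ∭_E (5) dV = ∫_{0}^{2π} ∫_{0}^{π/6} ∫_{0}^{4} (5) · ρ^2 sin(φ) dρ dφ dθ.

Inner (ρ): 320sin(φ)/3.
Middle (φ): 320/3 - 160sqrt(3)/3.
Outer (θ): 320π (2 - sqrt(3))/3.

Therefore the triple integral equals 320π (2 - sqrt(3))/3.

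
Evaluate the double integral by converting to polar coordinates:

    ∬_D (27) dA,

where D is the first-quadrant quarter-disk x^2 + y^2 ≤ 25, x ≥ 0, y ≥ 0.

The region D is 0 ≤ r ≤ 5, 0 ≤ θ ≤ π/2 in polar coordinates, where x = r cos(θ), y = r sin(θ), and dA = r dr dθ.

Under the substitution, the integrand becomes 27, so

    ∬_D (27) dA = ∫_{0}^{π/2} ∫_{0}^{5} (27) · r dr dθ.

Inner integral (in r): ∫_{0}^{5} (27) · r dr = 675/2.

Outer integral (in θ): ∫_{0}^{π/2} (675/2) dθ = 675π/4.

Therefore ∬_D (27) dA = 675π/4.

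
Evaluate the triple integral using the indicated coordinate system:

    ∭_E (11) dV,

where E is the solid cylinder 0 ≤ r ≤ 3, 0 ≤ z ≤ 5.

In cylindrical coordinates, x = r cos(θ), y = r sin(θ), z = z, and dV = r dr dθ dz.

The integrand becomes 11, so

    ∭_E (11) dV = ∫_{0}^{2π} ∫_{0}^{3} ∫_{0}^{5} (11) · r dz dr dθ.

Inner (z): 55r.
Middle (r from 0 to 3): 495/2.
Outer (θ): 495π.

Therefore the triple integral equals 495π.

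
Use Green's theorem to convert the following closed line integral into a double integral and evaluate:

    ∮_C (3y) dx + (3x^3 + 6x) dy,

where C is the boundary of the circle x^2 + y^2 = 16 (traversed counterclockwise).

Green's theorem converts the closed line integral into a double integral over the enclosed region D:

    ∮_C P dx + Q dy = ∬_D (∂Q/∂x - ∂P/∂y) dA.

Here P = 3y, Q = 3x^3 + 6x, so

    ∂Q/∂x = 9x^2 + 6,    ∂P/∂y = 3,
    ∂Q/∂x - ∂P/∂y = 9x^2 + 3.

D is the region x^2 + y^2 ≤ 16. Evaluating the double integral:

In polar coordinates (x = r cos θ, y = r sin θ, dA = r dr dθ) the integrand becomes 9r^2cos(θ)^2 + 3, so

    ∬_D (9x^2 + 3) dA = ∫_0^{2π} ∫_0^{4} (9r^2cos(θ)^2 + 3) · r dr dθ.

Inner (r from 0 to 4): 576cos(θ)^2 + 24.
Outer (θ from 0 to 2π): 624π.

Therefore ∮_C P dx + Q dy = 624π.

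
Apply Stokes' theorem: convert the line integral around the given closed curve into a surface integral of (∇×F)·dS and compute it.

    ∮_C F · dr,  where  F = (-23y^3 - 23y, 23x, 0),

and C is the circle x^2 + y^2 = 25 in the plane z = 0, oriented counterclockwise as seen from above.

Let S be the flat disk x^2 + y^2 ≤ 25 in the plane z = 0, with upward unit normal n̂ = ẑ. By Stokes' theorem,

    ∮_C F · dr = ∬_S (∇ × F) · n̂ dS = ∬_D (curl F)_z dA,

where D is the disk x^2 + y^2 ≤ 25.

Compute the curl of F = (-23y^3 - 23y, 23x, 0):
    (∇ × F)_x = ∂F_z/∂y - ∂F_y/∂z = 0,
    (∇ × F)_y = ∂F_x/∂z - ∂F_z/∂x = 0,
    (∇ × F)_z = ∂F_y/∂x - ∂F_x/∂y = 69y^2 + 46.

On z = 0, (curl F)_z = 69y^2 + 46.

Convert to polar (x = r cos θ, y = r sin θ, dA = r dr dθ); the integrand becomes 69r^2sin(θ)^2 + 46, so

    ∬_D (curl F)_z dA = ∫_0^{2π} ∫_0^{5} (69r^2sin(θ)^2 + 46) · r dr dθ.

Inner (r from 0 to 5): 43125sin(θ)^2/4 + 575.
Outer (θ from 0 to 2π): 47725π/4.

Therefore ∮_C F · dr = 47725π/4.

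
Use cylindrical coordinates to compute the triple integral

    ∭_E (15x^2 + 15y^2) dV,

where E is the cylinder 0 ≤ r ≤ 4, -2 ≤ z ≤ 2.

In cylindrical coordinates, x = r cos(θ), y = r sin(θ), z = z, and dV = r dr dθ dz.

The integrand becomes 15r^2, so

    ∭_E (15x^2 + 15y^2) dV = ∫_{0}^{2π} ∫_{0}^{4} ∫_{-2}^{2} (15r^2) · r dz dr dθ.

Inner (z): 60r^3.
Middle (r from 0 to 4): 3840.
Outer (θ): 7680π.

Therefore the triple integral equals 7680π.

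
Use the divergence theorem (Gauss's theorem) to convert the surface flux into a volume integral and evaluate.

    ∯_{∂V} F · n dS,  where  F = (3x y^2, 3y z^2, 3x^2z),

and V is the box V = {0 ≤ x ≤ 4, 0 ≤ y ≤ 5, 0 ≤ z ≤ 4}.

By the divergence theorem,

    ∯_{∂V} F · n dS = ∭_V (∇ · F) dV.

Compute the divergence:
    ∇ · F = ∂F_x/∂x + ∂F_y/∂y + ∂F_z/∂z = 3y^2 + 3z^2 + 3x^2 = 3x^2 + 3y^2 + 3z^2.

V is a rectangular box, so dV = dx dy dz with 0 ≤ x ≤ 4, 0 ≤ y ≤ 5, 0 ≤ z ≤ 4.

Integrate (3x^2 + 3y^2 + 3z^2) over V as an iterated integral:

    ∭_V (∇·F) dV = ∫_0^{4} ∫_0^{5} ∫_0^{4} (3x^2 + 3y^2 + 3z^2) dz dy dx.

Inner (z from 0 to 4): 12x^2 + 12y^2 + 64.
Middle (y from 0 to 5): 60x^2 + 820.
Outer (x from 0 to 4): 4560.

Therefore ∯_{∂V} F · n dS = 4560.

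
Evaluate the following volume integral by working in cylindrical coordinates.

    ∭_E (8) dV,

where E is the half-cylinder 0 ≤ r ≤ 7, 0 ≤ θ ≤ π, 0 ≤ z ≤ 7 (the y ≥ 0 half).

In cylindrical coordinates, x = r cos(θ), y = r sin(θ), z = z, and dV = r dr dθ dz.

The integrand becomes 8, so

    ∭_E (8) dV = ∫_{0}^{π} ∫_{0}^{7} ∫_{0}^{7} (8) · r dz dr dθ.

Inner (z): 56r.
Middle (r from 0 to 7): 1372.
Outer (θ): 1372π.

Therefore the triple integral equals 1372π.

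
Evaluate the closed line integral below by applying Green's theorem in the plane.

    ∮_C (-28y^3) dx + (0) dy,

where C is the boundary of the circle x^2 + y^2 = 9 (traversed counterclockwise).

Green's theorem converts the closed line integral into a double integral over the enclosed region D:

    ∮_C P dx + Q dy = ∬_D (∂Q/∂x - ∂P/∂y) dA.

Here P = -28y^3, Q = 0, so

    ∂Q/∂x = 0,    ∂P/∂y = -84y^2,
    ∂Q/∂x - ∂P/∂y = 84y^2.

D is the region x^2 + y^2 ≤ 9. Evaluating the double integral:

In polar coordinates (x = r cos θ, y = r sin θ, dA = r dr dθ) the integrand becomes 84r^2sin(θ)^2, so

    ∬_D (84y^2) dA = ∫_0^{2π} ∫_0^{3} (84r^2sin(θ)^2) · r dr dθ.

Inner (r from 0 to 3): 1701sin(θ)^2.
Outer (θ from 0 to 2π): 1701π.

Therefore ∮_C P dx + Q dy = 1701π.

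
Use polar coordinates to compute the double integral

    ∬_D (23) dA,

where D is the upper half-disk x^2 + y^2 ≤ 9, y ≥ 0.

The region D is 0 ≤ r ≤ 3, 0 ≤ θ ≤ π in polar coordinates, where x = r cos(θ), y = r sin(θ), and dA = r dr dθ.

Under the substitution, the integrand becomes 23, so

    ∬_D (23) dA = ∫_{0}^{π} ∫_{0}^{3} (23) · r dr dθ.

Inner integral (in r): ∫_{0}^{3} (23) · r dr = 207/2.

Outer integral (in θ): ∫_{0}^{π} (207/2) dθ = 207π/2.

Therefore ∬_D (23) dA = 207π/2.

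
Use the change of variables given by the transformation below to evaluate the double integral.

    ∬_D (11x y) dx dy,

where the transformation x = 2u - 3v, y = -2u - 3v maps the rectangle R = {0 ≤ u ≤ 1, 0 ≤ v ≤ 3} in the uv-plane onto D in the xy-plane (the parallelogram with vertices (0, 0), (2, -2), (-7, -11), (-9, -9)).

Compute the Jacobian determinant of (x, y) with respect to (u, v):

    ∂(x,y)/∂(u,v) = | 2  -3 | = (2)(-3) - (-3)(-2) = -12.
                   | -2  -3 |

Its absolute value is |J| = 12 (the area scaling factor).

Substituting x = 2u - 3v, y = -2u - 3v into the integrand,

    11x y → -44u^2 + 99v^2,

so the integral becomes

    ∬_R (-44u^2 + 99v^2) · |J| du dv = ∫_0^1 ∫_0^3 (-528u^2 + 1188v^2) dv du.

Inner (v): 10692 - 1584u^2.
Outer (u): 10164.

Therefore ∬_D (11x y) dx dy = 10164.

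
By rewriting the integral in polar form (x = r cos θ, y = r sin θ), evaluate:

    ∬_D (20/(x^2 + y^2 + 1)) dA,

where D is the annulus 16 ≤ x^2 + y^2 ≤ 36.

The region D is 4 ≤ r ≤ 6, 0 ≤ θ ≤ 2π in polar coordinates, where x = r cos(θ), y = r sin(θ), and dA = r dr dθ.

Under the substitution, the integrand becomes 20/(r^2 + 1), so

    ∬_D (20/(x^2 + y^2 + 1)) dA = ∫_{0}^{2π} ∫_{4}^{6} (20/(r^2 + 1)) · r dr dθ.

Inner integral (in r): ∫_{4}^{6} (20/(r^2 + 1)) · r dr = log(4808584372417849/2015993900449).

Outer integral (in θ): ∫_{0}^{2π} (log(4808584372417849/2015993900449)) dθ = log((4808584372417849/2015993900449)^(2π)).

Therefore ∬_D (20/(x^2 + y^2 + 1)) dA = log((4808584372417849/2015993900449)^(2π)).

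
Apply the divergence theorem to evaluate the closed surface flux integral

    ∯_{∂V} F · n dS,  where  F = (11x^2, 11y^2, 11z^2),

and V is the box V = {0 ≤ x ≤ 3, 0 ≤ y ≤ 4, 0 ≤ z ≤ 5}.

By the divergence theorem,

    ∯_{∂V} F · n dS = ∭_V (∇ · F) dV.

Compute the divergence:
    ∇ · F = ∂F_x/∂x + ∂F_y/∂y + ∂F_z/∂z = 22x + 22y + 22z.

V is a rectangular box, so dV = dx dy dz with 0 ≤ x ≤ 3, 0 ≤ y ≤ 4, 0 ≤ z ≤ 5.

Integrate (22x + 22y + 22z) over V as an iterated integral:

    ∭_V (∇·F) dV = ∫_0^{3} ∫_0^{4} ∫_0^{5} (22x + 22y + 22z) dz dy dx.

Inner (z from 0 to 5): 110x + 110y + 275.
Middle (y from 0 to 4): 440x + 1980.
Outer (x from 0 to 3): 7920.

Therefore ∯_{∂V} F · n dS = 7920.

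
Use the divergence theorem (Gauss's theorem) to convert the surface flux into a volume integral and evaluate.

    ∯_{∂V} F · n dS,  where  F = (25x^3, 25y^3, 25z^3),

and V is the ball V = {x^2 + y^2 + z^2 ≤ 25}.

By the divergence theorem,

    ∯_{∂V} F · n dS = ∭_V (∇ · F) dV.

Compute the divergence:
    ∇ · F = ∂F_x/∂x + ∂F_y/∂y + ∂F_z/∂z = 75x^2 + 75y^2 + 75z^2.

In spherical coordinates, x = ρ sin(φ) cos(θ), y = ρ sin(φ) sin(θ), z = ρ cos(φ), dV = ρ^2 sin(φ) dρ dφ dθ, with 0 ≤ ρ ≤ 5, 0 ≤ φ ≤ π, 0 ≤ θ ≤ 2π.

The integrand, after substitution and multiplying by the volume element, becomes (75ρ^2) · ρ^2 sin(φ), so

    ∭_V (∇·F) dV = ∫_0^{2π} ∫_0^{π} ∫_0^{5} (75ρ^2) · ρ^2 sin(φ) dρ dφ dθ.

Inner (ρ from 0 to 5): 46875sin(φ).
Middle (φ from 0 to π): 93750.
Outer (θ from 0 to 2π): 187500π.

Therefore ∯_{∂V} F · n dS = 187500π.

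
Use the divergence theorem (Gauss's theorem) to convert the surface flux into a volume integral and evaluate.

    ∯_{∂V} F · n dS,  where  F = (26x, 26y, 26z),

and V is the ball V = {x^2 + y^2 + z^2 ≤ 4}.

By the divergence theorem,

    ∯_{∂V} F · n dS = ∭_V (∇ · F) dV.

Compute the divergence:
    ∇ · F = ∂F_x/∂x + ∂F_y/∂y + ∂F_z/∂z = 26 + 26 + 26 = 78.

In spherical coordinates, x = ρ sin(φ) cos(θ), y = ρ sin(φ) sin(θ), z = ρ cos(φ), dV = ρ^2 sin(φ) dρ dφ dθ, with 0 ≤ ρ ≤ 2, 0 ≤ φ ≤ π, 0 ≤ θ ≤ 2π.

The integrand, after substitution and multiplying by the volume element, becomes (78) · ρ^2 sin(φ), so

    ∭_V (∇·F) dV = ∫_0^{2π} ∫_0^{π} ∫_0^{2} (78) · ρ^2 sin(φ) dρ dφ dθ.

Inner (ρ from 0 to 2): 208sin(φ).
Middle (φ from 0 to π): 416.
Outer (θ from 0 to 2π): 832π.

Therefore ∯_{∂V} F · n dS = 832π.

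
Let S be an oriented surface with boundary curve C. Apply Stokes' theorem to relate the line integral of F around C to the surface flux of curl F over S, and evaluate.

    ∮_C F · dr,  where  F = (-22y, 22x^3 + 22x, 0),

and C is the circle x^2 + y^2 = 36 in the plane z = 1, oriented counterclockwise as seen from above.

Let S be the flat disk x^2 + y^2 ≤ 36 in the plane z = 1, with upward unit normal n̂ = ẑ. By Stokes' theorem,

    ∮_C F · dr = ∬_S (∇ × F) · n̂ dS = ∬_D (curl F)_z dA,

where D is the disk x^2 + y^2 ≤ 36.

Compute the curl of F = (-22y, 22x^3 + 22x, 0):
    (∇ × F)_x = ∂F_z/∂y - ∂F_y/∂z = 0,
    (∇ × F)_y = ∂F_x/∂z - ∂F_z/∂x = 0,
    (∇ × F)_z = ∂F_y/∂x - ∂F_x/∂y = 66x^2 + 44.

On z = 1, (curl F)_z = 66x^2 + 44.

Convert to polar (x = r cos θ, y = r sin θ, dA = r dr dθ); the integrand becomes 66r^2cos(θ)^2 + 44, so

    ∬_D (curl F)_z dA = ∫_0^{2π} ∫_0^{6} (66r^2cos(θ)^2 + 44) · r dr dθ.

Inner (r from 0 to 6): 21384cos(θ)^2 + 792.
Outer (θ from 0 to 2π): 22968π.

Therefore ∮_C F · dr = 22968π.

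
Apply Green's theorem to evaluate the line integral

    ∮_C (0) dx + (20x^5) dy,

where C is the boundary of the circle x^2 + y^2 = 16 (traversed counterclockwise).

Green's theorem converts the closed line integral into a double integral over the enclosed region D:

    ∮_C P dx + Q dy = ∬_D (∂Q/∂x - ∂P/∂y) dA.

Here P = 0, Q = 20x^5, so

    ∂Q/∂x = 100x^4,    ∂P/∂y = 0,
    ∂Q/∂x - ∂P/∂y = 100x^4.

D is the region x^2 + y^2 ≤ 16. Evaluating the double integral:

In polar coordinates (x = r cos θ, y = r sin θ, dA = r dr dθ) the integrand becomes 100r^4cos(θ)^4, so

    ∬_D (100x^4) dA = ∫_0^{2π} ∫_0^{4} (100r^4cos(θ)^4) · r dr dθ.

Inner (r from 0 to 4): 204800cos(θ)^4/3.
Outer (θ from 0 to 2π): 51200π.

Therefore ∮_C P dx + Q dy = 51200π.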